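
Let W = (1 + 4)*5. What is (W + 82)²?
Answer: 11449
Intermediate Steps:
W = 25 (W = 5*5 = 25)
(W + 82)² = (25 + 82)² = 107² = 11449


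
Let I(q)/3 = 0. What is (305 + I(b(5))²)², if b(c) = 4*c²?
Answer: 93025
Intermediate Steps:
I(q) = 0 (I(q) = 3*0 = 0)
(305 + I(b(5))²)² = (305 + 0²)² = (305 + 0)² = 305² = 93025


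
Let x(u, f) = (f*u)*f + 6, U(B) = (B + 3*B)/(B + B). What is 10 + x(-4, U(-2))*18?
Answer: -170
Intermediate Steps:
U(B) = 2 (U(B) = (4*B)/((2*B)) = (4*B)*(1/(2*B)) = 2)
x(u, f) = 6 + u*f² (x(u, f) = u*f² + 6 = 6 + u*f²)
10 + x(-4, U(-2))*18 = 10 + (6 - 4*2²)*18 = 10 + (6 - 4*4)*18 = 10 + (6 - 16)*18 = 10 - 10*18 = 10 - 180 = -170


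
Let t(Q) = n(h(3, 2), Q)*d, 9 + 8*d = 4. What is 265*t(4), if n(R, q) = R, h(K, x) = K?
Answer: -3975/8 ≈ -496.88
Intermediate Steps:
d = -5/8 (d = -9/8 + (1/8)*4 = -9/8 + 1/2 = -5/8 ≈ -0.62500)
t(Q) = -15/8 (t(Q) = 3*(-5/8) = -15/8)
265*t(4) = 265*(-15/8) = -3975/8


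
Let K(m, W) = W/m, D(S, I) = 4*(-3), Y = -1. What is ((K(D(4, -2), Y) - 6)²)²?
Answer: 25411681/20736 ≈ 1225.5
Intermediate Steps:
D(S, I) = -12
((K(D(4, -2), Y) - 6)²)² = ((-1/(-12) - 6)²)² = ((-1*(-1/12) - 6)²)² = ((1/12 - 6)²)² = ((-71/12)²)² = (5041/144)² = 25411681/20736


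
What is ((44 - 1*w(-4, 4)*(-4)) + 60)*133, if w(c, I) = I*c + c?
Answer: 3192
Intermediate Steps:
w(c, I) = c + I*c
((44 - 1*w(-4, 4)*(-4)) + 60)*133 = ((44 - 1*(-4*(1 + 4))*(-4)) + 60)*133 = ((44 - 1*(-4*5)*(-4)) + 60)*133 = ((44 - 1*(-20)*(-4)) + 60)*133 = ((44 - (-20)*(-4)) + 60)*133 = ((44 - 1*80) + 60)*133 = ((44 - 80) + 60)*133 = (-36 + 60)*133 = 24*133 = 3192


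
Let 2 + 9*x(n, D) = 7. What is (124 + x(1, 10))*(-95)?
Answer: -106495/9 ≈ -11833.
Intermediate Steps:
x(n, D) = 5/9 (x(n, D) = -2/9 + (⅑)*7 = -2/9 + 7/9 = 5/9)
(124 + x(1, 10))*(-95) = (124 + 5/9)*(-95) = (1121/9)*(-95) = -106495/9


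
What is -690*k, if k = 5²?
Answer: -17250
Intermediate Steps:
k = 25
-690*k = -690*25 = -17250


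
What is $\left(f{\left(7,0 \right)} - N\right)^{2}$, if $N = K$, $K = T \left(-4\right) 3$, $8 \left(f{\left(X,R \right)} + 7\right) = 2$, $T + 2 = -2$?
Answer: $\frac{47961}{16} \approx 2997.6$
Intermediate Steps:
$T = -4$ ($T = -2 - 2 = -4$)
$f{\left(X,R \right)} = - \frac{27}{4}$ ($f{\left(X,R \right)} = -7 + \frac{1}{8} \cdot 2 = -7 + \frac{1}{4} = - \frac{27}{4}$)
$K = 48$ ($K = \left(-4\right) \left(-4\right) 3 = 16 \cdot 3 = 48$)
$N = 48$
$\left(f{\left(7,0 \right)} - N\right)^{2} = \left(- \frac{27}{4} - 48\right)^{2} = \left(- \frac{219}{4}\right)^{2} = \frac{47961}{16}$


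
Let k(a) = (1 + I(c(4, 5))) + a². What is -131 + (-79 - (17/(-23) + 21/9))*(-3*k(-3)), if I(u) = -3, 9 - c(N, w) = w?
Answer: 35914/23 ≈ 1561.5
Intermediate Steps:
c(N, w) = 9 - w
k(a) = -2 + a² (k(a) = (1 - 3) + a² = -2 + a²)
-131 + (-79 - (17/(-23) + 21/9))*(-3*k(-3)) = -131 + (-79 - (17/(-23) + 21/9))*(-3*(-2 + (-3)²)) = -131 + (-79 - (17*(-1/23) + 21*(⅑)))*(-3*(-2 + 9)) = -131 + (-79 - (-17/23 + 7/3))*(-3*7) = -131 + (-79 - 1*110/69)*(-21) = -131 + (-79 - 110/69)*(-21) = -131 - 5561/69*(-21) = -131 + 38927/23 = 35914/23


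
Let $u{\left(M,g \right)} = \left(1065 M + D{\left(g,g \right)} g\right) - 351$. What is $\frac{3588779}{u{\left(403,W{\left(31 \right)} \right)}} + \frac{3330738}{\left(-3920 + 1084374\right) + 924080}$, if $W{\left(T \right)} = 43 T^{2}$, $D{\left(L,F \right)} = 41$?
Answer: $\frac{792515337344}{236433337581} \approx 3.352$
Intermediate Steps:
$u{\left(M,g \right)} = -351 + 41 g + 1065 M$ ($u{\left(M,g \right)} = \left(1065 M + 41 g\right) - 351 = \left(41 g + 1065 M\right) - 351 = -351 + 41 g + 1065 M$)
$\frac{3588779}{u{\left(403,W{\left(31 \right)} \right)}} + \frac{3330738}{\left(-3920 + 1084374\right) + 924080} = \frac{3588779}{-351 + 41 \cdot 43 \cdot 31^{2} + 1065 \cdot 403} + \frac{3330738}{\left(-3920 + 1084374\right) + 924080} = \frac{3588779}{-351 + 41 \cdot 43 \cdot 961 + 429195} + \frac{3330738}{1080454 + 924080} = \frac{3588779}{-351 + 41 \cdot 41323 + 429195} + \frac{3330738}{2004534} = \frac{3588779}{-351 + 1694243 + 429195} + 3330738 \cdot \frac{1}{2004534} = \frac{3588779}{2123087} + \frac{185041}{111363} = \frac{792515337344}{236433337581}$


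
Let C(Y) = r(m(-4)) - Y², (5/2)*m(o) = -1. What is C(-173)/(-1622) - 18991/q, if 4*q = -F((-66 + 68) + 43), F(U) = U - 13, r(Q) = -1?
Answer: 15521421/6488 ≈ 2392.3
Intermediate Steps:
m(o) = -⅖ (m(o) = (⅖)*(-1) = -⅖)
F(U) = -13 + U
q = -8 (q = (-(-13 + ((-66 + 68) + 43)))/4 = (-(-13 + (2 + 43)))/4 = (-(-13 + 45))/4 = (-1*32)/4 = (¼)*(-32) = -8)
C(Y) = -1 - Y²
C(-173)/(-1622) - 18991/q = (-1 - 1*(-173)²)/(-1622) - 18991/(-8) = (-1 - 1*29929)*(-1/1622) - 18991*(-⅛) = (-1 - 29929)*(-1/1622) + 18991/8 = -29930*(-1/1622) + 18991/8 = 14965/811 + 18991/8 = 15521421/6488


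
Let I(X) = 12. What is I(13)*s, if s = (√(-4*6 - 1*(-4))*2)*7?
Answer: 336*I*√5 ≈ 751.32*I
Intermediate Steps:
s = 28*I*√5 (s = (√(-24 + 4)*2)*7 = (√(-20)*2)*7 = ((2*I*√5)*2)*7 = (4*I*√5)*7 = 28*I*√5 ≈ 62.61*I)
I(13)*s = 12*(28*I*√5) = 336*I*√5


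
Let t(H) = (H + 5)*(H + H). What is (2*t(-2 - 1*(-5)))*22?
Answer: 2112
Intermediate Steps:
t(H) = 2*H*(5 + H) (t(H) = (5 + H)*(2*H) = 2*H*(5 + H))
(2*t(-2 - 1*(-5)))*22 = (2*(2*(-2 - 1*(-5))*(5 + (-2 - 1*(-5)))))*22 = (2*(2*(-2 + 5)*(5 + (-2 + 5))))*22 = (2*(2*3*(5 + 3)))*22 = (2*(2*3*8))*22 = (2*48)*22 = 96*22 = 2112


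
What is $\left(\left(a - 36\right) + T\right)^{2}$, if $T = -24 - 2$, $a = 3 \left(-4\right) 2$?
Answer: $7396$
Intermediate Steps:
$a = -24$ ($a = \left(-12\right) 2 = -24$)
$T = -26$ ($T = -24 - 2 = -26$)
$\left(\left(a - 36\right) + T\right)^{2} = \left(\left(-24 - 36\right) - 26\right)^{2} = \left(-60 - 26\right)^{2} = \left(-86\right)^{2} = 7396$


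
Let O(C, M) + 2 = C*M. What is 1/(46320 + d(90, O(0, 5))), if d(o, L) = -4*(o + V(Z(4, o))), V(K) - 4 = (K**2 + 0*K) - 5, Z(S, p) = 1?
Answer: 1/45960 ≈ 2.1758e-5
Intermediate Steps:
O(C, M) = -2 + C*M
V(K) = -1 + K**2 (V(K) = 4 + ((K**2 + 0*K) - 5) = 4 + ((K**2 + 0) - 5) = 4 + (K**2 - 5) = 4 + (-5 + K**2) = -1 + K**2)
d(o, L) = -4*o (d(o, L) = -4*(o + (-1 + 1**2)) = -4*(o + (-1 + 1)) = -4*(o + 0) = -4*o)
1/(46320 + d(90, O(0, 5))) = 1/(46320 - 4*90) = 1/(46320 - 360) = 1/45960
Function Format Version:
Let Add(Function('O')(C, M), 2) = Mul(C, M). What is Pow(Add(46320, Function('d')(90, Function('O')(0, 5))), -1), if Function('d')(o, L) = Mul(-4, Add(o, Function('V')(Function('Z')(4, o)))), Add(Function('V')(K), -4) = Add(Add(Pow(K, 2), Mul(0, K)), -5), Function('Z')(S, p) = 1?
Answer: Rational(1, 45960) ≈ 2.1758e-5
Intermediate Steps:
Function('O')(C, M) = Add(-2, Mul(C, M))
Function('V')(K) = Add(-1, Pow(K, 2)) (Function('V')(K) = Add(4, Add(Add(Pow(K, 2), Mul(0, K)), -5)) = Add(4, Add(Add(Pow(K, 2), 0), -5)) = Add(4, Add(Pow(K, 2), -5)) = Add(4, Add(-5, Pow(K, 2))) = Add(-1, Pow(K, 2)))
Function('d')(o, L) = Mul(-4, o) (Function('d')(o, L) = Mul(-4, Add(o, Add(-1, Pow(1, 2)))) = Mul(-4, Add(o, Add(-1, 1))) = Mul(-4, Add(o, 0)) = Mul(-4, o))
Pow(Add(46320, Function('d')(90, Function('O')(0, 5))), -1) = Pow(Add(46320, Mul(-4, 90)), -1) = Pow(Add(46320, -360), -1) = Pow(45960, -1) = Rational(1, 45960)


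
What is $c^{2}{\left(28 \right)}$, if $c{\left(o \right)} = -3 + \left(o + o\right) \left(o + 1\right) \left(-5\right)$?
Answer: $65983129$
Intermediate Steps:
$c{\left(o \right)} = -3 - 10 o \left(1 + o\right)$ ($c{\left(o \right)} = -3 + 2 o \left(1 + o\right) \left(-5\right) = -3 - 10 o \left(1 + o\right)$)
$c^{2}{\left(28 \right)} = \left(-3 - 280 - 10 \cdot 28^{2}\right)^{2} = \left(-3 - 280 - 7840\right)^{2} = \left(-8123\right)^{2} = 65983129$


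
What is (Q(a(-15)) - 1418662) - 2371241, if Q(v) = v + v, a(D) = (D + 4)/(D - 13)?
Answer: -53058631/14 ≈ -3.7899e+6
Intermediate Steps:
a(D) = (4 + D)/(-13 + D)
Q(v) = 2*v
(Q(a(-15)) - 1418662) - 2371241 = (2*((4 - 15)/(-13 - 15)) - 1418662) - 2371241 = (2*(-11/(-28)) - 1418662) - 2371241 = (2*(-1/28*(-11)) - 1418662) - 2371241 = (2*(11/28) - 1418662) - 2371241 = (11/14 - 1418662) - 2371241 = -19861257/14 - 2371241 = -53058631/14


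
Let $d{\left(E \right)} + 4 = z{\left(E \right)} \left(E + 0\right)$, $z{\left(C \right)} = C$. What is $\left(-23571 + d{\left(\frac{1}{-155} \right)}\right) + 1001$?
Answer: $- \frac{542340349}{24025} \approx -22574.0$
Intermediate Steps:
$d{\left(E \right)} = -4 + E^{2}$ ($d{\left(E \right)} = -4 + E \left(E + 0\right) = -4 + E E = -4 + E^{2}$)
$\left(-23571 + d{\left(\frac{1}{-155} \right)}\right) + 1001 = \left(-23571 - \left(4 - \left(\frac{1}{-155}\right)^{2}\right)\right) + 1001 = \left(-23571 - \left(4 - \left(- \frac{1}{155}\right)^{2}\right)\right) + 1001 = \left(-23571 + \left(-4 + \frac{1}{24025}\right)\right) + 1001 = \left(-23571 - \frac{96099}{24025}\right) + 1001 = - \frac{566389374}{24025} + 1001 = - \frac{542340349}{24025}$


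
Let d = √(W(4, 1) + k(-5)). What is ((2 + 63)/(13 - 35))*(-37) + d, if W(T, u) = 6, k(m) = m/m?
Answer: 2405/22 + √7 ≈ 111.96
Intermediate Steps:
k(m) = 1
d = √7 (d = √(6 + 1) = √7 ≈ 2.6458)
((2 + 63)/(13 - 35))*(-37) + d = ((2 + 63)/(13 - 35))*(-37) + √7 = (65/(-22))*(-37) + √7 = (65*(-1/22))*(-37) + √7 = -65/22*(-37) + √7 = 2405/22 + √7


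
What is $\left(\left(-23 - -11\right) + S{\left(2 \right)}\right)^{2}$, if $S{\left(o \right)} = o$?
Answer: $100$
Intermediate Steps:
$\left(\left(-23 - -11\right) + S{\left(2 \right)}\right)^{2} = \left(\left(-23 - -11\right) + 2\right)^{2} = \left(\left(-23 + 11\right) + 2\right)^{2} = \left(-12 + 2\right)^{2} = \left(-10\right)^{2} = 100$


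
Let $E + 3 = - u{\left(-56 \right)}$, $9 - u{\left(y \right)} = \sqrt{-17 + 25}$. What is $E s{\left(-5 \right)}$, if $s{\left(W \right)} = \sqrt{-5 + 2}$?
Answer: $2 i \sqrt{3} \left(-6 + \sqrt{2}\right) \approx - 15.886 i$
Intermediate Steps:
$s{\left(W \right)} = i \sqrt{3}$ ($s{\left(W \right)} = \sqrt{-3} = i \sqrt{3}$)
$u{\left(y \right)} = 9 - 2 \sqrt{2}$ ($u{\left(y \right)} = 9 - \sqrt{-17 + 25} = 9 - \sqrt{8} = 9 - 2 \sqrt{2}$)
$E = -12 + 2 \sqrt{2}$ ($E = -3 - \left(9 - 2 \sqrt{2}\right) = -12 + 2 \sqrt{2} \approx -9.1716$)
$E s{\left(-5 \right)} = \left(-12 + 2 \sqrt{2}\right) i \sqrt{3} = i \sqrt{3} \left(-12 + 2 \sqrt{2}\right)$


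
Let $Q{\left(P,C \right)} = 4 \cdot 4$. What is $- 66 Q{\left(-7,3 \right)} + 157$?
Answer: $-899$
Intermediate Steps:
$Q{\left(P,C \right)} = 16$
$- 66 Q{\left(-7,3 \right)} + 157 = \left(-66\right) 16 + 157 = -1056 + 157 = -899$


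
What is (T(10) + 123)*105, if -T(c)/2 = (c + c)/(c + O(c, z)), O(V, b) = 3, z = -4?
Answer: 163695/13 ≈ 12592.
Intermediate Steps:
T(c) = -4*c/(3 + c) (T(c) = -2*(c + c)/(c + 3) = -2*2*c/(3 + c) = -4*c/(3 + c))
(T(10) + 123)*105 = (-4*10/(3 + 10) + 123)*105 = (-4*10/13 + 123)*105 = (-4*10*1/13 + 123)*105 = (-40/13 + 123)*105 = (1559/13)*105 = 163695/13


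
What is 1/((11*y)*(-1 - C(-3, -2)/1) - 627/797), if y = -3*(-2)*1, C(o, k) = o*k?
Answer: -797/368841 ≈ -0.0021608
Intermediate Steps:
C(o, k) = k*o
y = 6 (y = 6*1 = 6)
1/((11*y)*(-1 - C(-3, -2)/1) - 627/797) = 1/((11*6)*(-1 - (-2*(-3))/1) - 627/797) = 1/(66*(-1 - 6) - 627*1/797) = 1/(66*(-1 - 1*6) - 627/797) = 1/(66*(-1 - 6) - 627/797) = 1/(66*(-7) - 627/797) = 1/(-462 - 627/797) = 1/(-368841/797) = -797/368841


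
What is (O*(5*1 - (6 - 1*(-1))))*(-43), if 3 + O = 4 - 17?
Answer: -1376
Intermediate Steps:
O = -16 (O = -3 + (4 - 17) = -3 - 13 = -16)
(O*(5*1 - (6 - 1*(-1))))*(-43) = -16*(5*1 - (6 - 1*(-1)))*(-43) = -16*(5 - (6 + 1))*(-43) = -16*(5 - 1*7)*(-43) = -16*(5 - 7)*(-43) = -16*(-2)*(-43) = 32*(-43) = -1376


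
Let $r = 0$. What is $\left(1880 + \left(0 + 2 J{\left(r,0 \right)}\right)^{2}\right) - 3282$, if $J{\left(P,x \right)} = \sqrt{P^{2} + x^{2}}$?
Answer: $-1402$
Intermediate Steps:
$\left(1880 + \left(0 + 2 J{\left(r,0 \right)}\right)^{2}\right) - 3282 = \left(1880 + \left(0 + 2 \sqrt{0^{2} + 0^{2}}\right)^{2}\right) - 3282 = \left(1880 + \left(0 + 2 \sqrt{0 + 0}\right)^{2}\right) - 3282 = \left(1880 + \left(0 + 2 \sqrt{0}\right)^{2}\right) - 3282 = \left(1880 + \left(0 + 2 \cdot 0\right)^{2}\right) - 3282 = \left(1880 + \left(0 + 0\right)^{2}\right) - 3282 = \left(1880 + 0^{2}\right) - 3282 = \left(1880 + 0\right) - 3282 = 1880 - 3282 = -1402$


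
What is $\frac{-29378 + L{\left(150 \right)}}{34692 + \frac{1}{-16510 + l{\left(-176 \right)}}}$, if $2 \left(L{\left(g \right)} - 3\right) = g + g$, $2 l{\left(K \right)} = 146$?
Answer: $- \frac{480371325}{570232403} \approx -0.84241$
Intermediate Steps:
$l{\left(K \right)} = 73$ ($l{\left(K \right)} = \frac{1}{2} \cdot 146 = 73$)
$L{\left(g \right)} = 3 + g$ ($L{\left(g \right)} = 3 + \frac{g + g}{2} = 3 + \frac{2 g}{2} = 3 + g$)
$\frac{-29378 + L{\left(150 \right)}}{34692 + \frac{1}{-16510 + l{\left(-176 \right)}}} = \frac{-29378 + \left(3 + 150\right)}{34692 + \frac{1}{-16510 + 73}} = \frac{-29378 + 153}{34692 + \frac{1}{-16437}} = - \frac{29225}{34692 - \frac{1}{16437}} = - \frac{29225}{\frac{570232403}{16437}} = \left(-29225\right) \frac{16437}{570232403} = - \frac{480371325}{570232403}$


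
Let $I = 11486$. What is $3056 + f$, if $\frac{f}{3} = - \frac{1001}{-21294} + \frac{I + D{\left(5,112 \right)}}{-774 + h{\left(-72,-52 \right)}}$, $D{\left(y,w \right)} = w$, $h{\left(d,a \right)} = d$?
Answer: $\frac{11053039}{3666} \approx 3015.0$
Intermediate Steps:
$f = - \frac{150257}{3666}$ ($f = 3 \left(- \frac{1001}{-21294} + \frac{11486 + 112}{-774 - 72}\right) = 3 \left(\left(-1001\right) \left(- \frac{1}{21294}\right) + \frac{11598}{-846}\right) = 3 \left(\frac{11}{234} + 11598 \left(- \frac{1}{846}\right)\right) = 3 \left(\frac{11}{234} - \frac{1933}{141}\right) = 3 \left(- \frac{150257}{10998}\right) = - \frac{150257}{3666} \approx -40.987$)
$3056 + f = 3056 - \frac{150257}{3666} = \frac{11053039}{3666}$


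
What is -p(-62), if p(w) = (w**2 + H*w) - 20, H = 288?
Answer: 14032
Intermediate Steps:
p(w) = -20 + w**2 + 288*w (p(w) = (w**2 + 288*w) - 20 = -20 + w**2 + 288*w)
-p(-62) = -(-20 + (-62)**2 + 288*(-62)) = -(-20 + 3844 - 17856) = -1*(-14032) = 14032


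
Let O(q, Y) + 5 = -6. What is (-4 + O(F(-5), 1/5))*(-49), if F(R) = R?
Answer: 735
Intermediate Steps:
O(q, Y) = -11 (O(q, Y) = -5 - 6 = -11)
(-4 + O(F(-5), 1/5))*(-49) = (-4 - 11)*(-49) = -15*(-49) = 735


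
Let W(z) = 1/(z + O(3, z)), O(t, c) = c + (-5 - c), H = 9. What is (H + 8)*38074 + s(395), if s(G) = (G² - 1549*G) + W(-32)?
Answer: 7082835/37 ≈ 1.9143e+5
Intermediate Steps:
O(t, c) = -5
W(z) = 1/(-5 + z) (W(z) = 1/(z - 5) = 1/(-5 + z))
s(G) = -1/37 + G² - 1549*G (s(G) = (G² - 1549*G) + 1/(-5 - 32) = (G² - 1549*G) + 1/(-37) = (G² - 1549*G) - 1/37 = -1/37 + G² - 1549*G)
(H + 8)*38074 + s(395) = (9 + 8)*38074 + (-1/37 + 395² - 1549*395) = 17*38074 + (-1/37 + 156025 - 611855) = 647258 - 16865711/37 = 7082835/37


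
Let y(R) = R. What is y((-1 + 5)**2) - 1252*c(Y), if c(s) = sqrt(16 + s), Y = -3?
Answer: 16 - 1252*sqrt(13) ≈ -4498.1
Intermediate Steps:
y((-1 + 5)**2) - 1252*c(Y) = (-1 + 5)**2 - 1252*sqrt(16 - 3) = 4**2 - 1252*sqrt(13) = 16 - 1252*sqrt(13)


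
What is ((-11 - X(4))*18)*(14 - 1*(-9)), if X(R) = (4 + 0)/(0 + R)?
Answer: -4968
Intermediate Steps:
X(R) = 4/R
((-11 - X(4))*18)*(14 - 1*(-9)) = ((-11 - 4/4)*18)*(14 - 1*(-9)) = ((-11 - 4/4)*18)*(14 + 9) = ((-11 - 1*1)*18)*23 = ((-11 - 1)*18)*23 = -12*18*23 = -216*23 = -4968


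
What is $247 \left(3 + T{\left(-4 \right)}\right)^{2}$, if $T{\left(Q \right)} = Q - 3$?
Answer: $3952$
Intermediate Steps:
$T{\left(Q \right)} = -3 + Q$
$247 \left(3 + T{\left(-4 \right)}\right)^{2} = 247 \left(3 - 7\right)^{2} = 247 \left(-4\right)^{2} = 247 \cdot 16 = 3952$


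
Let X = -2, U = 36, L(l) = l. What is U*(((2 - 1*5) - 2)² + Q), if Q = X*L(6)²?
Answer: -1692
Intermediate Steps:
Q = -72 (Q = -2*6² = -2*36 = -72)
U*(((2 - 1*5) - 2)² + Q) = 36*(((2 - 1*5) - 2)² - 72) = 36*(((2 - 5) - 2)² - 72) = 36*((-3 - 2)² - 72) = 36*((-5)² - 72) = 36*(25 - 72) = 36*(-47) = -1692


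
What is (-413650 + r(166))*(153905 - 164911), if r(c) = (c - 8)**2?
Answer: 4277878116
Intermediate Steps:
r(c) = (-8 + c)**2
(-413650 + r(166))*(153905 - 164911) = (-413650 + (-8 + 166)**2)*(153905 - 164911) = (-413650 + 158**2)*(-11006) = (-413650 + 24964)*(-11006) = -388686*(-11006) = 4277878116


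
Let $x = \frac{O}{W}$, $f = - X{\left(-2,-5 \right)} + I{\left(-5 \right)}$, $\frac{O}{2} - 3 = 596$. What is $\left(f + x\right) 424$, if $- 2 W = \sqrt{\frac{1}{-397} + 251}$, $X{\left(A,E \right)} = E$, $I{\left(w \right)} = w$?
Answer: $- \frac{507952 \sqrt{39559462}}{49823} \approx -64124.0$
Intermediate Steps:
$W = - \frac{\sqrt{39559462}}{794}$ ($W = - \frac{\sqrt{\frac{1}{-397} + 251}}{2} = - \frac{\sqrt{- \frac{1}{397} + 251}}{2} = - \frac{\sqrt{\frac{99646}{397}}}{2} = - \frac{\frac{1}{397} \sqrt{39559462}}{2} = - \frac{\sqrt{39559462}}{794} \approx -7.9214$)
$O = 1198$ ($O = 6 + 2 \cdot 596 = 6 + 1192 = 1198$)
$f = 0$ ($f = \left(-1\right) \left(-5\right) - 5 = 5 - 5 = 0$)
$x = - \frac{1198 \sqrt{39559462}}{49823}$ ($x = \frac{1198}{\left(- \frac{1}{794}\right) \sqrt{39559462}} = 1198 \left(- \frac{\sqrt{39559462}}{49823}\right) = - \frac{1198 \sqrt{39559462}}{49823} \approx -151.23$)
$\left(f + x\right) 424 = \left(0 - \frac{1198 \sqrt{39559462}}{49823}\right) 424 = - \frac{1198 \sqrt{39559462}}{49823} \cdot 424 = - \frac{507952 \sqrt{39559462}}{49823}$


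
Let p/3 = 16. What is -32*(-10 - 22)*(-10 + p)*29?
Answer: 1128448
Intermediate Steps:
p = 48 (p = 3*16 = 48)
-32*(-10 - 22)*(-10 + p)*29 = -32*(-10 - 22)*(-10 + 48)*29 = -(-1024)*38*29 = -32*(-1216)*29 = 38912*29 = 1128448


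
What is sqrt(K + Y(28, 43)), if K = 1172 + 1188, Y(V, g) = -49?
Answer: sqrt(2311) ≈ 48.073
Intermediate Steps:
K = 2360
sqrt(K + Y(28, 43)) = sqrt(2360 - 49) = sqrt(2311)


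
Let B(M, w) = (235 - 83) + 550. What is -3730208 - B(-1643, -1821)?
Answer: -3730910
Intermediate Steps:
B(M, w) = 702 (B(M, w) = 152 + 550 = 702)
-3730208 - B(-1643, -1821) = -3730208 - 1*702 = -3730208 - 702 = -3730910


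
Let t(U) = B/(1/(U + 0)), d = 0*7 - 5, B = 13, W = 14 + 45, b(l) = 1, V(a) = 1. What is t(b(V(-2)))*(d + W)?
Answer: 702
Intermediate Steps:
W = 59
d = -5 (d = 0 - 5 = -5)
t(U) = 13*U (t(U) = 13/(1/(U + 0)) = 13/(1/U) = 13*U)
t(b(V(-2)))*(d + W) = (13*1)*(-5 + 59) = 13*54 = 702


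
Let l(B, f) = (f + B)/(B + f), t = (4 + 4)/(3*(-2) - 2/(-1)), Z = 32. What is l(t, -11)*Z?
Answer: 32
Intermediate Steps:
t = -2 (t = 8/(-6 - 2*(-1)) = 8/(-6 + 2) = 8/(-4) = 8*(-1/4) = -2)
l(B, f) = 1 (l(B, f) = (B + f)/(B + f) = 1)
l(t, -11)*Z = 1*32 = 32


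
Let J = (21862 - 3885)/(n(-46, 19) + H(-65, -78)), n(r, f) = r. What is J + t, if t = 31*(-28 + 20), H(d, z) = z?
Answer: -48729/124 ≈ -392.98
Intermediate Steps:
t = -248 (t = 31*(-8) = -248)
J = -17977/124 (J = (21862 - 3885)/(-46 - 78) = 17977/(-124) = 17977*(-1/124) = -17977/124 ≈ -144.98)
J + t = -17977/124 - 248 = -48729/124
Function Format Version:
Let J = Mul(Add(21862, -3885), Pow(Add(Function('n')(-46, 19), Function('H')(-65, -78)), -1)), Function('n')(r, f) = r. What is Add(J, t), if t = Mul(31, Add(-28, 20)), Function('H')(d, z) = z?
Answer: Rational(-48729, 124) ≈ -392.98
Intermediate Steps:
t = -248 (t = Mul(31, -8) = -248)
J = Rational(-17977, 124) (J = Mul(Add(21862, -3885), Pow(Add(-46, -78), -1)) = Mul(17977, Pow(-124, -1)) = Mul(17977, Rational(-1, 124)) = Rational(-17977, 124) ≈ -144.98)
Add(J, t) = Add(Rational(-17977, 124), -248) = Rational(-48729, 124)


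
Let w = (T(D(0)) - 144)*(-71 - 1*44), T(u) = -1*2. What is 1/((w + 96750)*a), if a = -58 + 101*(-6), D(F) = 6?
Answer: -1/75390560 ≈ -1.3264e-8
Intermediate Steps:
a = -664 (a = -58 - 606 = -664)
T(u) = -2
w = 16790 (w = (-2 - 144)*(-71 - 1*44) = -146*(-71 - 44) = -146*(-115) = 16790)
1/((w + 96750)*a) = 1/((16790 + 96750)*(-664)) = -1/664/113540 = (1/113540)*(-1/664) = -1/75390560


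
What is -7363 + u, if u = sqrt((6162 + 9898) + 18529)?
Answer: -7363 + sqrt(34589) ≈ -7177.0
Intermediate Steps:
u = sqrt(34589) (u = sqrt(16060 + 18529) = sqrt(34589) ≈ 185.98)
-7363 + u = -7363 + sqrt(34589)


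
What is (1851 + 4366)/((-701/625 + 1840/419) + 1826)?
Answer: 1628076875/479040031 ≈ 3.3986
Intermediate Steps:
(1851 + 4366)/((-701/625 + 1840/419) + 1826) = 6217/((-701*1/625 + 1840*(1/419)) + 1826) = 6217/((-701/625 + 1840/419) + 1826) = 6217/(856281/261875 + 1826) = 6217/(479040031/261875) = 6217*(261875/479040031) = 1628076875/479040031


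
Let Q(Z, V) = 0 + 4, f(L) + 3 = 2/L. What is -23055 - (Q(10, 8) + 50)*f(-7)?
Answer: -160143/7 ≈ -22878.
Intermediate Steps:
f(L) = -3 + 2/L
Q(Z, V) = 4
-23055 - (Q(10, 8) + 50)*f(-7) = -23055 - (4 + 50)*(-3 + 2/(-7)) = -23055 - 54*(-3 + 2*(-⅐)) = -23055 - 54*(-3 - 2/7) = -23055 - 54*(-23)/7 = -23055 - 1*(-1242/7) = -23055 + 1242/7 = -160143/7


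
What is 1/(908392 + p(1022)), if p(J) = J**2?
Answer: 1/1952876 ≈ 5.1207e-7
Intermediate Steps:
1/(908392 + p(1022)) = 1/(908392 + 1022**2) = 1/(908392 + 1044484) = 1/1952876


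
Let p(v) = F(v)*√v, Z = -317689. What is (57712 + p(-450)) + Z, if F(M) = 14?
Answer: -259977 + 210*I*√2 ≈ -2.5998e+5 + 296.98*I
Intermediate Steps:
p(v) = 14*√v
(57712 + p(-450)) + Z = (57712 + 14*√(-450)) - 317689 = (57712 + 14*(15*I*√2)) - 317689 = (57712 + 210*I*√2) - 317689 = -259977 + 210*I*√2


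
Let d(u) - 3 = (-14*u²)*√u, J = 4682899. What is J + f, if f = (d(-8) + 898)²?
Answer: -927828 - 3229184*I*√2 ≈ -9.2783e+5 - 4.5668e+6*I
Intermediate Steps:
d(u) = 3 - 14*u^(5/2) (d(u) = 3 + (-14*u²)*√u = 3 - 14*u^(5/2))
f = (901 - 1792*I*√2)² (f = ((3 - 1792*I*√2) + 898)² = (901 - 1792*I*√2)² ≈ -5.6107e+6 - 4.5668e+6*I)
J + f = 4682899 + (901 - 1792*I*√2)²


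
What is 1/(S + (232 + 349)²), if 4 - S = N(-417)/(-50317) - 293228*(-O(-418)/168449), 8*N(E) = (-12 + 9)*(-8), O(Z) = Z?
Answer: 8475848333/2867317062703860 ≈ 2.9560e-6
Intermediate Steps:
N(E) = 3 (N(E) = ((-12 + 9)*(-8))/8 = (-3*(-8))/8 = (⅛)*24 = 3)
S = 6201223568047/8475848333 (S = 4 - (3/(-50317) - 293228/((-168449/(-418)))) = 4 - (3*(-1/50317) - 293228/((-168449*(-1/418)))) = 4 - (-3/50317 - 293228/168449/418) = 4 - (-3/50317 - 293228*418/168449) = 4 - (-3/50317 - 122569304/168449) = 4 - 1*(-6167320174715/8475848333) = 4 + 6167320174715/8475848333 = 6201223568047/8475848333 ≈ 731.63)
1/(S + (232 + 349)²) = 1/(6201223568047/8475848333 + (232 + 349)²) = 1/(6201223568047/8475848333 + 581²) = 1/(6201223568047/8475848333 + 337561) = 1/(2867317062703860/8475848333) = 8475848333/2867317062703860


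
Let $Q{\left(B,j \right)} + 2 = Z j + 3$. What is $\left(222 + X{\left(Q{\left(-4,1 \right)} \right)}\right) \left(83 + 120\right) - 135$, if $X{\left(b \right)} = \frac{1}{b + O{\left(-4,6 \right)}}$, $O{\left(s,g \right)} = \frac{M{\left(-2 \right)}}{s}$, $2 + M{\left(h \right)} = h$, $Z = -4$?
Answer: $\frac{89659}{2} \approx 44830.0$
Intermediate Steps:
$M{\left(h \right)} = -2 + h$
$Q{\left(B,j \right)} = 1 - 4 j$ ($Q{\left(B,j \right)} = -2 - \left(-3 + 4 j\right) = 1 - 4 j$)
$O{\left(s,g \right)} = - \frac{4}{s}$ ($O{\left(s,g \right)} = \frac{-2 - 2}{s} = - \frac{4}{s}$)
$X{\left(b \right)} = \frac{1}{1 + b}$ ($X{\left(b \right)} = \frac{1}{b - \frac{4}{-4}} = \frac{1}{b - -1} = \frac{1}{b + 1} = \frac{1}{1 + b}$)
$\left(222 + X{\left(Q{\left(-4,1 \right)} \right)}\right) \left(83 + 120\right) - 135 = \left(222 + \frac{1}{1 + \left(1 - 4\right)}\right) \left(83 + 120\right) - 135 = \left(222 + \frac{1}{1 + \left(1 - 4\right)}\right) 203 - 135 = \left(222 + \frac{1}{1 - 3}\right) 203 - 135 = \left(222 + \frac{1}{-2}\right) 203 - 135 = \left(222 - \frac{1}{2}\right) 203 - 135 = \frac{443}{2} \cdot 203 - 135 = \frac{89929}{2} - 135 = \frac{89659}{2}$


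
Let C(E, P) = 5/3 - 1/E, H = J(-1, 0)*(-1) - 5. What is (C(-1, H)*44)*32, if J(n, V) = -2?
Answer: 11264/3 ≈ 3754.7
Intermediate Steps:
H = -3 (H = -2*(-1) - 5 = 2 - 5 = -3)
C(E, P) = 5/3 - 1/E (C(E, P) = 5*(1/3) - 1/E = 5/3 - 1/E)
(C(-1, H)*44)*32 = ((5/3 - 1/(-1))*44)*32 = ((5/3 - 1*(-1))*44)*32 = ((5/3 + 1)*44)*32 = ((8/3)*44)*32 = (352/3)*32 = 11264/3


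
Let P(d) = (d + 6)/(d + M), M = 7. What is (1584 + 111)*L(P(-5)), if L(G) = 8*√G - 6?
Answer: -10170 + 6780*√2 ≈ -581.63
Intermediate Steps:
P(d) = (6 + d)/(7 + d) (P(d) = (d + 6)/(d + 7) = (6 + d)/(7 + d))
L(G) = -6 + 8*√G
(1584 + 111)*L(P(-5)) = (1584 + 111)*(-6 + 8*√((6 - 5)/(7 - 5))) = 1695*(-6 + 8*√(1/2)) = 1695*(-6 + 8*√((½)*1)) = 1695*(-6 + 8*√(½)) = 1695*(-6 + 8*(√2/2)) = 1695*(-6 + 4*√2) = -10170 + 6780*√2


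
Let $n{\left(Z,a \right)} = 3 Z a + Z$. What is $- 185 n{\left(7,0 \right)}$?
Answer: $-1295$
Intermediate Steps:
$n{\left(Z,a \right)} = Z + 3 Z a$ ($n{\left(Z,a \right)} = 3 Z a + Z = Z + 3 Z a$)
$- 185 n{\left(7,0 \right)} = - 185 \cdot 7 \left(1 + 3 \cdot 0\right) = - 185 \cdot 7 \left(1 + 0\right) = - 185 \cdot 7 \cdot 1 = \left(-185\right) 7 = -1295$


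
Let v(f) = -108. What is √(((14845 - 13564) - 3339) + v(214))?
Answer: 19*I*√6 ≈ 46.54*I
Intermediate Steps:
√(((14845 - 13564) - 3339) + v(214)) = √(((14845 - 13564) - 3339) - 108) = √((1281 - 3339) - 108) = √(-2058 - 108) = √(-2166) = 19*I*√6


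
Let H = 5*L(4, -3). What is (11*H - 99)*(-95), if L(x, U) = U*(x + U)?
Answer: 25080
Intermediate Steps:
L(x, U) = U*(U + x)
H = -15 (H = 5*(-3*(-3 + 4)) = 5*(-3*1) = 5*(-3) = -15)
(11*H - 99)*(-95) = (11*(-15) - 99)*(-95) = (-165 - 99)*(-95) = -264*(-95) = 25080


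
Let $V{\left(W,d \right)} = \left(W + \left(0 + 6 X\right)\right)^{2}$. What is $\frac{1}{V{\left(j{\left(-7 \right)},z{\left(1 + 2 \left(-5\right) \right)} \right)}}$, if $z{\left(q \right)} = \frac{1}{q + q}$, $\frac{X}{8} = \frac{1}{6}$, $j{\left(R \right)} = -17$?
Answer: $\frac{1}{81} \approx 0.012346$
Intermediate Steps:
$X = \frac{4}{3}$ ($X = \frac{8}{6} = 8 \cdot \frac{1}{6} = \frac{4}{3} \approx 1.3333$)
$z{\left(q \right)} = \frac{1}{2 q}$
$V{\left(W,d \right)} = \left(8 + W\right)^{2}$ ($V{\left(W,d \right)} = \left(W + \left(0 + 6 \cdot \frac{4}{3}\right)\right)^{2} = \left(W + \left(0 + 8\right)\right)^{2} = \left(W + 8\right)^{2} = \left(8 + W\right)^{2}$)
$\frac{1}{V{\left(j{\left(-7 \right)},z{\left(1 + 2 \left(-5\right) \right)} \right)}} = \frac{1}{\left(8 - 17\right)^{2}} = \frac{1}{\left(-9\right)^{2}} = \frac{1}{81}$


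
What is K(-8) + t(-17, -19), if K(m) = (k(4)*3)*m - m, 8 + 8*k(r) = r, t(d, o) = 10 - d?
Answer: 47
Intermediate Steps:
k(r) = -1 + r/8
K(m) = -5*m/2 (K(m) = ((-1 + (⅛)*4)*3)*m - m = ((-1 + ½)*3)*m - m = (-½*3)*m - m = -3*m/2 - m = -5*m/2)
K(-8) + t(-17, -19) = -5/2*(-8) + (10 - 1*(-17)) = 20 + (10 + 17) = 20 + 27 = 47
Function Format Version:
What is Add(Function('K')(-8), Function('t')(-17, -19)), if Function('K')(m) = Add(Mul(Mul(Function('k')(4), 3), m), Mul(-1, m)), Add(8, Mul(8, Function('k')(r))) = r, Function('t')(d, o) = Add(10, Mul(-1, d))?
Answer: 47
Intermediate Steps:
Function('k')(r) = Add(-1, Mul(Rational(1, 8), r))
Function('K')(m) = Mul(Rational(-5, 2), m) (Function('K')(m) = Add(Mul(Mul(Add(-1, Mul(Rational(1, 8), 4)), 3), m), Mul(-1, m)) = Add(Mul(Mul(Add(-1, Rational(1, 2)), 3), m), Mul(-1, m)) = Add(Mul(Mul(Rational(-1, 2), 3), m), Mul(-1, m)) = Add(Mul(Rational(-3, 2), m), Mul(-1, m)) = Mul(Rational(-5, 2), m))
Add(Function('K')(-8), Function('t')(-17, -19)) = Add(Mul(Rational(-5, 2), -8), Add(10, Mul(-1, -17))) = Add(20, Add(10, 17)) = Add(20, 27) = 47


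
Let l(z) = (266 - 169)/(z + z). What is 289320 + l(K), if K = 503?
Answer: 291056017/1006 ≈ 2.8932e+5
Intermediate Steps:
l(z) = 97/(2*z) (l(z) = 97/((2*z)) = 97*(1/(2*z)) = 97/(2*z))
289320 + l(K) = 289320 + (97/2)/503 = 289320 + (97/2)*(1/503) = 289320 + 97/1006 = 291056017/1006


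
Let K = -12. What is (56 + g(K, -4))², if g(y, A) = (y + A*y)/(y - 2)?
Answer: 139876/49 ≈ 2854.6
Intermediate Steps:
g(y, A) = (y + A*y)/(-2 + y)
(56 + g(K, -4))² = (56 - 12*(1 - 4)/(-2 - 12))² = (56 - 12*(-3)/(-14))² = (56 - 12*(-1/14)*(-3))² = (56 - 18/7)² = (374/7)² = 139876/49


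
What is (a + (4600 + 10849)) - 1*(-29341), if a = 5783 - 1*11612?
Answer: 38961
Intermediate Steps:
a = -5829 (a = 5783 - 11612 = -5829)
(a + (4600 + 10849)) - 1*(-29341) = (-5829 + (4600 + 10849)) - 1*(-29341) = (-5829 + 15449) + 29341 = 9620 + 29341 = 38961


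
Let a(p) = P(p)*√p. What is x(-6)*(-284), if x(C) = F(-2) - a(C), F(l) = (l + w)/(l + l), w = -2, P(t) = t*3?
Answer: -284 - 5112*I*√6 ≈ -284.0 - 12522.0*I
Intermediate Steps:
P(t) = 3*t
a(p) = 3*p^(3/2) (a(p) = (3*p)*√p = 3*p^(3/2))
F(l) = (-2 + l)/(2*l) (F(l) = (l - 2)/(l + l) = (-2 + l)/((2*l)) = (-2 + l)*(1/(2*l)) = (-2 + l)/(2*l))
x(C) = 1 - 3*C^(3/2) (x(C) = (½)*(-2 - 2)/(-2) - 3*C^(3/2) = (½)*(-½)*(-4) - 3*C^(3/2) = 1 - 3*C^(3/2))
x(-6)*(-284) = (1 - (-18)*I*√6)*(-284) = (1 + 18*I*√6)*(-284) = -284 - 5112*I*√6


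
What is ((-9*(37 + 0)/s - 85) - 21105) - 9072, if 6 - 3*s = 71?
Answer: -1966031/65 ≈ -30247.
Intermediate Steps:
s = -65/3 (s = 2 - ⅓*71 = 2 - 71/3 = -65/3 ≈ -21.667)
((-9*(37 + 0)/s - 85) - 21105) - 9072 = ((-9*(37 + 0)/(-65/3) - 85) - 21105) - 9072 = ((-333*(-3)/65 - 85) - 21105) - 9072 = ((-9*(-111/65) - 85) - 21105) - 9072 = ((999/65 - 85) - 21105) - 9072 = (-4526/65 - 21105) - 9072 = -1376351/65 - 9072 = -1966031/65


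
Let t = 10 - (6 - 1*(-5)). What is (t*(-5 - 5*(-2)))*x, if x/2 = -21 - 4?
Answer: 250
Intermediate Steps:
x = -50 (x = 2*(-21 - 4) = 2*(-25) = -50)
t = -1 (t = 10 - (6 + 5) = 10 - 1*11 = 10 - 11 = -1)
(t*(-5 - 5*(-2)))*x = -(-5 - 5*(-2))*(-50) = -(-5 + 10)*(-50) = -1*5*(-50) = -5*(-50) = 250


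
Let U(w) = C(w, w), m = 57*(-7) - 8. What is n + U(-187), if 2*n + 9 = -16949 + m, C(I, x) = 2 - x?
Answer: -16987/2 ≈ -8493.5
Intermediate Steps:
m = -407 (m = -399 - 8 = -407)
U(w) = 2 - w
n = -17365/2 (n = -9/2 + (-16949 - 407)/2 = -9/2 + (1/2)*(-17356) = -9/2 - 8678 = -17365/2 ≈ -8682.5)
n + U(-187) = -17365/2 + (2 - 1*(-187)) = -17365/2 + (2 + 187) = -17365/2 + 189 = -16987/2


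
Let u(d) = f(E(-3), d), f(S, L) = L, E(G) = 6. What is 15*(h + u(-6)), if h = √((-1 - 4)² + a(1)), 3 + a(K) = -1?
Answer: -90 + 15*√21 ≈ -21.261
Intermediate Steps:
u(d) = d
a(K) = -4 (a(K) = -3 - 1 = -4)
h = √21 (h = √((-1 - 4)² - 4) = √((-5)² - 4) = √(25 - 4) = √21 ≈ 4.5826)
15*(h + u(-6)) = 15*(√21 - 6) = 15*(-6 + √21) = -90 + 15*√21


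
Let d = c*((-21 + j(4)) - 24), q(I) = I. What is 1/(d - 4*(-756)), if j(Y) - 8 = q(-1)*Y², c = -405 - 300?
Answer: 1/40389 ≈ 2.4759e-5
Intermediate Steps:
c = -705
j(Y) = 8 - Y²
d = 37365 (d = -705*((-21 + (8 - 1*4²)) - 24) = -705*((-21 + (8 - 1*16)) - 24) = -705*((-21 + (8 - 16)) - 24) = -705*((-21 - 8) - 24) = -705*(-29 - 24) = -705*(-53) = 37365)
1/(d - 4*(-756)) = 1/(37365 - 4*(-756)) = 1/(37365 + 3024) = 1/40389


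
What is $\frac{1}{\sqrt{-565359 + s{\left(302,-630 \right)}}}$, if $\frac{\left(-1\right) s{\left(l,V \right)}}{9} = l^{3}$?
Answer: $- \frac{i \sqrt{248457831}}{248457831} \approx - 6.3442 \cdot 10^{-5} i$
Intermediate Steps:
$s{\left(l,V \right)} = - 9 l^{3}$
$\frac{1}{\sqrt{-565359 + s{\left(302,-630 \right)}}} = \frac{1}{\sqrt{-565359 - 9 \cdot 302^{3}}} = \frac{1}{\sqrt{-565359 - 247892472}} = \frac{1}{\sqrt{-248457831}} = \frac{1}{i \sqrt{248457831}} = - \frac{i \sqrt{248457831}}{248457831}$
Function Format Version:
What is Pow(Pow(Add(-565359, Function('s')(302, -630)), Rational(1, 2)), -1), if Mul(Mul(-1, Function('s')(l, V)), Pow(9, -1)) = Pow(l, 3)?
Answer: Mul(Rational(-1, 248457831), I, Pow(248457831, Rational(1, 2))) ≈ Mul(-6.3442e-5, I)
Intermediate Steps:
Function('s')(l, V) = Mul(-9, Pow(l, 3))
Pow(Pow(Add(-565359, Function('s')(302, -630)), Rational(1, 2)), -1) = Pow(Pow(Add(-565359, Mul(-9, Pow(302, 3))), Rational(1, 2)), -1) = Pow(Pow(Add(-565359, Mul(-9, 27543608)), Rational(1, 2)), -1) = Pow(Pow(Add(-565359, -247892472), Rational(1, 2)), -1) = Pow(Pow(-248457831, Rational(1, 2)), -1) = Pow(Mul(I, Pow(248457831, Rational(1, 2))), -1) = Mul(Rational(-1, 248457831), I, Pow(248457831, Rational(1, 2)))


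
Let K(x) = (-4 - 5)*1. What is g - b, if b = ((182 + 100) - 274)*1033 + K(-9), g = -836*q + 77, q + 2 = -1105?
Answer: 917274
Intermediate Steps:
q = -1107 (q = -2 - 1105 = -1107)
K(x) = -9 (K(x) = -9*1 = -9)
g = 925529 (g = -836*(-1107) + 77 = 925452 + 77 = 925529)
b = 8255 (b = ((182 + 100) - 274)*1033 - 9 = (282 - 274)*1033 - 9 = 8*1033 - 9 = 8264 - 9 = 8255)
g - b = 925529 - 1*8255 = 925529 - 8255 = 917274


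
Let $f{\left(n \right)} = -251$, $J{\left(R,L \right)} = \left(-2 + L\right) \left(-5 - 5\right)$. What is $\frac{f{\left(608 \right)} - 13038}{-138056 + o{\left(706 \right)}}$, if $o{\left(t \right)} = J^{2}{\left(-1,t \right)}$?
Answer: $- \frac{13289}{49423544} \approx -0.00026888$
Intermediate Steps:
$J{\left(R,L \right)} = 20 - 10 L$ ($J{\left(R,L \right)} = \left(-2 + L\right) \left(-10\right) = 20 - 10 L$)
$o{\left(t \right)} = \left(20 - 10 t\right)^{2}$
$\frac{f{\left(608 \right)} - 13038}{-138056 + o{\left(706 \right)}} = \frac{-251 - 13038}{-138056 + 100 \left(-2 + 706\right)^{2}} = \frac{-251 - 13038}{-138056 + 100 \cdot 704^{2}} = - \frac{13289}{-138056 + 100 \cdot 495616} = - \frac{13289}{-138056 + 49561600} = - \frac{13289}{49423544}$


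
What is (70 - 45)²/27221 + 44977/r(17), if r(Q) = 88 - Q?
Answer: 1224363292/1932691 ≈ 633.50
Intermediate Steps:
(70 - 45)²/27221 + 44977/r(17) = (70 - 45)²/27221 + 44977/(88 - 1*17) = 25²*(1/27221) + 44977/(88 - 17) = 625*(1/27221) + 44977/71 = 625/27221 + 44977*(1/71) = 625/27221 + 44977/71 = 1224363292/1932691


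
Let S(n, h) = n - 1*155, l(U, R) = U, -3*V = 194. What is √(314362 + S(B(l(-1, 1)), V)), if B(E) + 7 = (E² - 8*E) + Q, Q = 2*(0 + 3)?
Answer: √314215 ≈ 560.55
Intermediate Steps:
V = -194/3 (V = -⅓*194 = -194/3 ≈ -64.667)
Q = 6 (Q = 2*3 = 6)
B(E) = -1 + E² - 8*E (B(E) = -7 + ((E² - 8*E) + 6) = -7 + (6 + E² - 8*E) = -1 + E² - 8*E)
S(n, h) = -155 + n (S(n, h) = n - 155 = -155 + n)
√(314362 + S(B(l(-1, 1)), V)) = √(314362 + (-155 + (-1 + (-1)² - 8*(-1)))) = √(314362 + (-155 + (-1 + 1 + 8))) = √(314362 + (-155 + 8)) = √(314362 - 147) = √314215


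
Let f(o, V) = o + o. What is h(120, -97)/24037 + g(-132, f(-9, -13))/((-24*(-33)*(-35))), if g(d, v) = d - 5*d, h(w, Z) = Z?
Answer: -58259/2523885 ≈ -0.023083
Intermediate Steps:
f(o, V) = 2*o
g(d, v) = -4*d
h(120, -97)/24037 + g(-132, f(-9, -13))/((-24*(-33)*(-35))) = -97/24037 + (-4*(-132))/((-24*(-33)*(-35))) = -97*1/24037 + 528/((792*(-35))) = -97/24037 + 528/(-27720) = -97/24037 + 528*(-1/27720) = -97/24037 - 2/105 = -58259/2523885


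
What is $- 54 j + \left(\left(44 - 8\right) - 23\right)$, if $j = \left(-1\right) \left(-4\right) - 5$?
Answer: $67$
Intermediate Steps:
$j = -1$ ($j = 4 - 5 = -1$)
$- 54 j + \left(\left(44 - 8\right) - 23\right) = \left(-54\right) \left(-1\right) + \left(\left(44 - 8\right) - 23\right) = 54 + \left(36 - 23\right) = 54 + 13 = 67$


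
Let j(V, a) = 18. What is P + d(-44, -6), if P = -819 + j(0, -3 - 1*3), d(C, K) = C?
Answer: -845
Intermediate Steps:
P = -801 (P = -819 + 18 = -801)
P + d(-44, -6) = -801 - 44 = -845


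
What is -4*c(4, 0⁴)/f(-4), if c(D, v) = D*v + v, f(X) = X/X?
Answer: 0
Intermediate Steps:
f(X) = 1
c(D, v) = v + D*v
-4*c(4, 0⁴)/f(-4) = -4*0⁴*(1 + 4)/1 = -4*0*5 = -0 = -4*0 = 0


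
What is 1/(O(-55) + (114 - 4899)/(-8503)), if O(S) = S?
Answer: -773/42080 ≈ -0.018370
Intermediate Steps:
1/(O(-55) + (114 - 4899)/(-8503)) = 1/(-55 + (114 - 4899)/(-8503)) = 1/(-55 - 4785*(-1/8503)) = 1/(-55 + 435/773) = 1/(-42080/773) = -773/42080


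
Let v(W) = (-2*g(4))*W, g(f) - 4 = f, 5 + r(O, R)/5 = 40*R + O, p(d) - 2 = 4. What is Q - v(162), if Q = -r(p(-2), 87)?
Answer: -14813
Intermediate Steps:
p(d) = 6 (p(d) = 2 + 4 = 6)
r(O, R) = -25 + 5*O + 200*R (r(O, R) = -25 + 5*(40*R + O) = -25 + 5*(O + 40*R) = -25 + (5*O + 200*R) = -25 + 5*O + 200*R)
g(f) = 4 + f
v(W) = -16*W (v(W) = (-2*(4 + 4))*W = (-2*8)*W = -16*W)
Q = -17405 (Q = -(-25 + 5*6 + 200*87) = -(-25 + 30 + 17400) = -1*17405 = -17405)
Q - v(162) = -17405 - (-16)*162 = -17405 - 1*(-2592) = -17405 + 2592 = -14813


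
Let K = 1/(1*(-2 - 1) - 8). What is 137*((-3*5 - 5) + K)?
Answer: -30277/11 ≈ -2752.5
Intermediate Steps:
K = -1/11 (K = 1/(1*(-3) - 8) = 1/(-3 - 8) = 1/(-11) = -1/11 ≈ -0.090909)
137*((-3*5 - 5) + K) = 137*((-3*5 - 5) - 1/11) = 137*((-15 - 5) - 1/11) = 137*(-20 - 1/11) = 137*(-221/11) = -30277/11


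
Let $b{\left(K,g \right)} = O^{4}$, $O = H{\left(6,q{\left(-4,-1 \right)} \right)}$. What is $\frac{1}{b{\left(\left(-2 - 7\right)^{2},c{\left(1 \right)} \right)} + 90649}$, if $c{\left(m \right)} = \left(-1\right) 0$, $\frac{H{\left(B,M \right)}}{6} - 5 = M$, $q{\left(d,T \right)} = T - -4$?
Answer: $\frac{1}{5399065} \approx 1.8522 \cdot 10^{-7}$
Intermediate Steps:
$q{\left(d,T \right)} = 4 + T$ ($q{\left(d,T \right)} = T + 4 = 4 + T$)
$H{\left(B,M \right)} = 30 + 6 M$
$O = 48$ ($O = 30 + 6 \left(4 - 1\right) = 30 + 6 \cdot 3 = 30 + 18 = 48$)
$c{\left(m \right)} = 0$
$b{\left(K,g \right)} = 5308416$ ($b{\left(K,g \right)} = 48^{4} = 5308416$)
$\frac{1}{b{\left(\left(-2 - 7\right)^{2},c{\left(1 \right)} \right)} + 90649} = \frac{1}{5308416 + 90649} = \frac{1}{5399065}$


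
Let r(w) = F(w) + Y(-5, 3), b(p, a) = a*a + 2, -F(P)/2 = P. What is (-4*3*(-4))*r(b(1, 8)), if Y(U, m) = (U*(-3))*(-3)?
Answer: -8496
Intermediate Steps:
Y(U, m) = 9*U (Y(U, m) = -3*U*(-3) = 9*U)
F(P) = -2*P
b(p, a) = 2 + a**2 (b(p, a) = a**2 + 2 = 2 + a**2)
r(w) = -45 - 2*w (r(w) = -2*w + 9*(-5) = -2*w - 45 = -45 - 2*w)
(-4*3*(-4))*r(b(1, 8)) = (-4*3*(-4))*(-45 - 2*(2 + 8**2)) = (-12*(-4))*(-45 - 2*(2 + 64)) = 48*(-45 - 2*66) = 48*(-45 - 132) = 48*(-177) = -8496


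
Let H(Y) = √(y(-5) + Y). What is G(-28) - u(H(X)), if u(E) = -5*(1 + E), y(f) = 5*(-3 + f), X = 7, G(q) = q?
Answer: -23 + 5*I*√33 ≈ -23.0 + 28.723*I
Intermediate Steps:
y(f) = -15 + 5*f
H(Y) = √(-40 + Y) (H(Y) = √((-15 + 5*(-5)) + Y) = √((-15 - 25) + Y) = √(-40 + Y))
u(E) = -5 - 5*E
G(-28) - u(H(X)) = -28 - (-5 - 5*√(-40 + 7)) = -28 - (-5 - 5*I*√33) = -28 + (5 + 5*I*√33) = -23 + 5*I*√33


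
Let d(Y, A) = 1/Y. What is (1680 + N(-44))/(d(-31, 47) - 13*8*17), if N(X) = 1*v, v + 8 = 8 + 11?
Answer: -52421/54809 ≈ -0.95643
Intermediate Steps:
v = 11 (v = -8 + (8 + 11) = -8 + 19 = 11)
N(X) = 11 (N(X) = 1*11 = 11)
(1680 + N(-44))/(d(-31, 47) - 13*8*17) = (1680 + 11)/(1/(-31) - 13*8*17) = 1691/(-1/31 - 104*17) = 1691/(-1/31 - 1768) = 1691/(-54809/31) = 1691*(-31/54809) = -52421/54809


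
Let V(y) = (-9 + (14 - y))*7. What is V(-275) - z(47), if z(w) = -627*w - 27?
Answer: 31456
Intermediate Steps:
z(w) = -27 - 627*w
V(y) = 35 - 7*y (V(y) = (5 - y)*7 = 35 - 7*y)
V(-275) - z(47) = (35 - 7*(-275)) - (-27 - 627*47) = (35 + 1925) - (-27 - 29469) = 1960 - 1*(-29496) = 1960 + 29496 = 31456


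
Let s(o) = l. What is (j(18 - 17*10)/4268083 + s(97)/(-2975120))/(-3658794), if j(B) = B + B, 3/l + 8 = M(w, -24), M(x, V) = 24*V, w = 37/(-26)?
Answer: 528178100071/27132396138118485692160 ≈ 1.9467e-11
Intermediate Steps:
w = -37/26 (w = 37*(-1/26) = -37/26 ≈ -1.4231)
l = -3/584 (l = 3/(-8 + 24*(-24)) = 3/(-8 - 576) = 3/(-584) = 3*(-1/584) = -3/584 ≈ -0.0051370)
s(o) = -3/584
j(B) = 2*B
(j(18 - 17*10)/4268083 + s(97)/(-2975120))/(-3658794) = ((2*(18 - 17*10))/4268083 - 3/584/(-2975120))/(-3658794) = ((2*(18 - 170))*(1/4268083) - 3/584*(-1/2975120))*(-1/3658794) = ((2*(-152))*(1/4268083) + 3/1737470080)*(-1/3658794) = (-304*1/4268083 + 3/1737470080)*(-1/3658794) = (-304/4268083 + 3/1737470080)*(-1/3658794) = -528178100071/7415666511456640*(-1/3658794) = 528178100071/27132396138118485692160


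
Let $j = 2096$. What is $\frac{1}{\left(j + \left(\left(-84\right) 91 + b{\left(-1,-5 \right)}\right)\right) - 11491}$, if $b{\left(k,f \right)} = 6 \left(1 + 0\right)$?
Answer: $- \frac{1}{17033} \approx -5.871 \cdot 10^{-5}$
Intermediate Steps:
$b{\left(k,f \right)} = 6$ ($b{\left(k,f \right)} = 6 \cdot 1 = 6$)
$\frac{1}{\left(j + \left(\left(-84\right) 91 + b{\left(-1,-5 \right)}\right)\right) - 11491} = \frac{1}{\left(2096 + \left(\left(-84\right) 91 + 6\right)\right) - 11491} = \frac{1}{\left(2096 + \left(-7644 + 6\right)\right) - 11491} = \frac{1}{\left(2096 - 7638\right) - 11491} = \frac{1}{-5542 - 11491} = \frac{1}{-17033} = - \frac{1}{17033}$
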